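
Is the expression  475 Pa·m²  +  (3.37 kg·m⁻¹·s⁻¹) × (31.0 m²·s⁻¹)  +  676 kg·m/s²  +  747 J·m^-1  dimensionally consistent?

In SI base units:
  475 Pa·m²:  Pa·m² = N·m⁻²·m² = kg·m·s⁻²
  (3.37 kg·m⁻¹·s⁻¹) × (31.0 m²·s⁻¹):  [kg·m⁻¹·s⁻¹] · [m²·s⁻¹] = kg·m·s⁻²
  676 kg·m/s²:  kg·m·s⁻²
  747 J·m^-1:  J·m⁻¹ = N·m·m⁻¹ = kg·m·s⁻²
Every term reduces to kg·m·s⁻².

Yes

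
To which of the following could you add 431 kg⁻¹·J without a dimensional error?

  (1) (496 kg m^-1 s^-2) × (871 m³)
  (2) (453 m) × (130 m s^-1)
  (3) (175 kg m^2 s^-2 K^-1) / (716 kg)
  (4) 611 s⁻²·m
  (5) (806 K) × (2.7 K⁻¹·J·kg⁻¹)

(5)

Reference: J·kg⁻¹ = N·m·kg⁻¹ = m²·s⁻².
Each option:
  (1) [kg·m⁻¹·s⁻²] · [m³] = kg·m²·s⁻²
  (2) [m] · [m·s⁻¹] = m²·s⁻¹
  (3) [kg·m²·s⁻²·K⁻¹] / [kg] = m²·s⁻²·K⁻¹
  (4) m·s⁻²
  (5) [K] · [m²·s⁻²·K⁻¹] = m²·s⁻²  ← same
Only (5) matches m²·s⁻².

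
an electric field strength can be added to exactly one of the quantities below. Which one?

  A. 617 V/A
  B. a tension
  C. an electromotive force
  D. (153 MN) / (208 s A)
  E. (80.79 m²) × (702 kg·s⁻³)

Reference: [electric field strength] = kg·m·s⁻³·A⁻¹.
Each option:
  A. V·A⁻¹ = J·C⁻¹·A⁻¹ = kg·m²·s⁻³·A⁻²
  B. [tension] = kg·m·s⁻²
  C. [electromotive force] = kg·m²·s⁻³·A⁻¹
  D. [kg·m·s⁻²] / [s·A] = kg·m·s⁻³·A⁻¹  ← same
  E. [m²] · [kg·s⁻³] = kg·m²·s⁻³
Only D. matches kg·m·s⁻³·A⁻¹.

D.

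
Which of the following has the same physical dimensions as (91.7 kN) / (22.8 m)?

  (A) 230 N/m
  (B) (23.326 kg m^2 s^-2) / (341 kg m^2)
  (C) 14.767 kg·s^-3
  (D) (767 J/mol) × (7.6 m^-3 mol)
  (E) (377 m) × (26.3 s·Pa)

Reference: [kg·m·s⁻²] / [m] = kg·s⁻².
Each option:
  (A) N·m⁻¹ = kg·m·s⁻²·m⁻¹ = kg·s⁻²  ← same
  (B) [kg·m²·s⁻²] / [kg·m²] = s⁻²
  (C) kg·s⁻³
  (D) [kg·m²·s⁻²·mol⁻¹] · [m⁻³·mol] = kg·m⁻¹·s⁻²
  (E) [m] · [kg·m⁻¹·s⁻¹] = kg·s⁻¹
Only (A) matches kg·s⁻².

(A)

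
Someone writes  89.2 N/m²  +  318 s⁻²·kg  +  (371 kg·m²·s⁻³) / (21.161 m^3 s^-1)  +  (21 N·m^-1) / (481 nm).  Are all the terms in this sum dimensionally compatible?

Dimensions:
  89.2 N/m²:  N·m⁻² = kg·m·s⁻²·m⁻² = kg·m⁻¹·s⁻²
  318 s⁻²·kg:  kg·s⁻²
  (371 kg·m²·s⁻³) / (21.161 m^3 s^-1):  [kg·m²·s⁻³] / [m³·s⁻¹] = kg·m⁻¹·s⁻²
  (21 N·m^-1) / (481 nm):  [kg·s⁻²] / [m] = kg·m⁻¹·s⁻²
The terms do not share a single dimension (kg·m⁻¹·s⁻² vs kg·s⁻²).

No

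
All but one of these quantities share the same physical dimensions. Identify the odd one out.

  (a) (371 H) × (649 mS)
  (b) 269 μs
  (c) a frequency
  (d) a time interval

(c)

Dimensions:
  (a) [kg·m²·s⁻²·A⁻²] · [kg⁻¹·m⁻²·s³·A²] = s
  (b) s
  (c) [frequency] = s⁻¹
  (d) [time interval] = s
All reduce to s except (c), which is s⁻¹.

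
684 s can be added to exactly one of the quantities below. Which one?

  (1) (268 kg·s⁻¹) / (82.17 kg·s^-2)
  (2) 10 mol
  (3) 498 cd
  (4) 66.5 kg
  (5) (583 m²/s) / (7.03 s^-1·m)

Reference: s.
Each option:
  (1) [kg·s⁻¹] / [kg·s⁻²] = s  ← same
  (2) mol
  (3) cd
  (4) kg
  (5) [m²·s⁻¹] / [m·s⁻¹] = m
Only (1) matches s.

(1)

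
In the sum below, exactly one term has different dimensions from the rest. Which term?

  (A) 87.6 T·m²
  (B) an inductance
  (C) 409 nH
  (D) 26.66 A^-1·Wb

(A)

In SI base units:
  (A) T·m² = Wb·m⁻²·m² = kg·m²·s⁻²·A⁻¹
  (B) [inductance] = kg·m²·s⁻²·A⁻²
  (C) H = V·s·A⁻¹ = kg·m²·s⁻²·A⁻²
  (D) Wb·A⁻¹ = V·s·A⁻¹ = kg·m²·s⁻²·A⁻²
All reduce to kg·m²·s⁻²·A⁻² except (A), which is kg·m²·s⁻²·A⁻¹.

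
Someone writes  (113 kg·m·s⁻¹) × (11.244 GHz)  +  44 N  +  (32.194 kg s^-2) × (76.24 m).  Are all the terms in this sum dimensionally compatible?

Work out the base dimensions of each:
  (113 kg·m·s⁻¹) × (11.244 GHz):  [kg·m·s⁻¹] · [s⁻¹] = kg·m·s⁻²
  44 N:  N = kg·m·s⁻²
  (32.194 kg s^-2) × (76.24 m):  [kg·s⁻²] · [m] = kg·m·s⁻²
Every term reduces to kg·m·s⁻².

Yes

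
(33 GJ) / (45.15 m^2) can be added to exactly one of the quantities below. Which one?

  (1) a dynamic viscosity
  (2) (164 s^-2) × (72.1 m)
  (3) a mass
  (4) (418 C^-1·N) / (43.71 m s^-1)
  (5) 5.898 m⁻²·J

Reference: [kg·m²·s⁻²] / [m²] = kg·s⁻².
Each option:
  (1) [dynamic viscosity] = kg·m⁻¹·s⁻¹
  (2) [s⁻²] · [m] = m·s⁻²
  (3) [mass] = kg
  (4) [kg·m·s⁻³·A⁻¹] / [m·s⁻¹] = kg·s⁻²·A⁻¹
  (5) J·m⁻² = N·m·m⁻² = kg·s⁻²  ← same
Only (5) matches kg·s⁻².

(5)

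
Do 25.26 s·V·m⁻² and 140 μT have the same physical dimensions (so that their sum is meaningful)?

Reduce each to base SI dimensions:
  25.26 s·V·m⁻²:  V·s·m⁻² = J·C⁻¹·s·m⁻² = kg·s⁻²·A⁻¹
  140 μT:  T = Wb·m⁻² = kg·s⁻²·A⁻¹
Both are kg·s⁻²·A⁻¹, so they have the same dimensions and can be added.

Yes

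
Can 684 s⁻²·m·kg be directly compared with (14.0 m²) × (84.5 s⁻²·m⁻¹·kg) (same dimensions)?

Yes

Work out the base dimensions of each:
  684 s⁻²·m·kg:  kg·m·s⁻²
  (14.0 m²) × (84.5 s⁻²·m⁻¹·kg):  [m²] · [kg·m⁻¹·s⁻²] = kg·m·s⁻²
Both are kg·m·s⁻², so they have the same dimensions and can be added.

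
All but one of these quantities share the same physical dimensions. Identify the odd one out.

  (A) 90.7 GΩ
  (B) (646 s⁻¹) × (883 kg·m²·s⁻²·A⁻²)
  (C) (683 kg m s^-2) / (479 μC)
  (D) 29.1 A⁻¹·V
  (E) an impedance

Reduce each to base SI dimensions:
  (A) Ω = V·A⁻¹ = kg·m²·s⁻³·A⁻²
  (B) [s⁻¹] · [kg·m²·s⁻²·A⁻²] = kg·m²·s⁻³·A⁻²
  (C) [kg·m·s⁻²] / [s·A] = kg·m·s⁻³·A⁻¹
  (D) V·A⁻¹ = J·C⁻¹·A⁻¹ = kg·m²·s⁻³·A⁻²
  (E) [impedance] = kg·m²·s⁻³·A⁻²
All reduce to kg·m²·s⁻³·A⁻² except (C), which is kg·m·s⁻³·A⁻¹.

(C)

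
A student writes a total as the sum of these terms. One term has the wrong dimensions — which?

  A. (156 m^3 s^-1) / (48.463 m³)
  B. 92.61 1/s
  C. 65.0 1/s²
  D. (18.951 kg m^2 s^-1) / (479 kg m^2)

C.

In SI base units:
  A. [m³·s⁻¹] / [m³] = s⁻¹
  B. s⁻¹
  C. s⁻²
  D. [kg·m²·s⁻¹] / [kg·m²] = s⁻¹
All reduce to s⁻¹ except C., which is s⁻².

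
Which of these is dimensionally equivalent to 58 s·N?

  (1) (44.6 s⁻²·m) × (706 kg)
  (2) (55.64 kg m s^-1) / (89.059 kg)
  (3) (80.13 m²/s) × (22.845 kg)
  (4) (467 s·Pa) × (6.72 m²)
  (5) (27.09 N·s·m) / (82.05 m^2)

(4)

Reference: N·s = kg·m·s⁻²·s = kg·m·s⁻¹.
Each option:
  (1) [m·s⁻²] · [kg] = kg·m·s⁻²
  (2) [kg·m·s⁻¹] / [kg] = m·s⁻¹
  (3) [m²·s⁻¹] · [kg] = kg·m²·s⁻¹
  (4) [kg·m⁻¹·s⁻¹] · [m²] = kg·m·s⁻¹  ← same
  (5) [kg·m²·s⁻¹] / [m²] = kg·s⁻¹
Only (4) matches kg·m·s⁻¹.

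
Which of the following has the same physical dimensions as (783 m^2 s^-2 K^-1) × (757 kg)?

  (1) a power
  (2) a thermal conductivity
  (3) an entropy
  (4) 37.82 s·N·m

Reference: [m²·s⁻²·K⁻¹] · [kg] = kg·m²·s⁻²·K⁻¹.
Each option:
  (1) [power] = kg·m²·s⁻³
  (2) [thermal conductivity] = kg·m·s⁻³·K⁻¹
  (3) [entropy] = kg·m²·s⁻²·K⁻¹  ← same
  (4) N·m·s = kg·m·s⁻²·m·s = kg·m²·s⁻¹
Only (3) matches kg·m²·s⁻²·K⁻¹.

(3)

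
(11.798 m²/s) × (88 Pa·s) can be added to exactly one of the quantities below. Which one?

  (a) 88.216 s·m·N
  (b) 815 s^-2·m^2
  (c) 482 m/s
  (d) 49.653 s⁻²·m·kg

(d)

Reference: [m²·s⁻¹] · [kg·m⁻¹·s⁻¹] = kg·m·s⁻².
Each option:
  (a) N·m·s = kg·m·s⁻²·m·s = kg·m²·s⁻¹
  (b) m²·s⁻²
  (c) m·s⁻¹
  (d) kg·m·s⁻²  ← same
Only (d) matches kg·m·s⁻².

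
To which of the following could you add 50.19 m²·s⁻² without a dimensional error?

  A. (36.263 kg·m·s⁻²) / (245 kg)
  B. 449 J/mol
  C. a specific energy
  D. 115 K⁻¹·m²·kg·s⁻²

Reference: m²·s⁻².
Each option:
  A. [kg·m·s⁻²] / [kg] = m·s⁻²
  B. J·mol⁻¹ = N·m·mol⁻¹ = kg·m²·s⁻²·mol⁻¹
  C. [specific energy] = m²·s⁻²  ← same
  D. kg·m²·s⁻²·K⁻¹
Only C. matches m²·s⁻².

C.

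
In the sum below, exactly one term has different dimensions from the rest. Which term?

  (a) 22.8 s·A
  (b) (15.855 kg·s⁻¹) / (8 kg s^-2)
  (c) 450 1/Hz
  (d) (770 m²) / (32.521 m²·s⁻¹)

Expand each in SI base units:
  (a) A·s = s·A
  (b) [kg·s⁻¹] / [kg·s⁻²] = s
  (c) Hz⁻¹ = (s⁻¹)⁻¹ = s
  (d) [m²] / [m²·s⁻¹] = s
All reduce to s except (a), which is s·A.

(a)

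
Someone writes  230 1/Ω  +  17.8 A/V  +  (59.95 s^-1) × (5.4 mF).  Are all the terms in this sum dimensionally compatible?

Dimensions:
  230 1/Ω:  Ω⁻¹ = (V·A⁻¹)⁻¹ = kg⁻¹·m⁻²·s³·A²
  17.8 A/V:  A·V⁻¹ = A·(J·C⁻¹)⁻¹ = kg⁻¹·m⁻²·s³·A²
  (59.95 s^-1) × (5.4 mF):  [s⁻¹] · [kg⁻¹·m⁻²·s⁴·A²] = kg⁻¹·m⁻²·s³·A²
Every term reduces to kg⁻¹·m⁻²·s³·A².

Yes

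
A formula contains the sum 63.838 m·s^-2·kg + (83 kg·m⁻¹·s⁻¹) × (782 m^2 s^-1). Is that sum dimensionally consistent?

In SI base units:
  63.838 m·s^-2·kg:  kg·m·s⁻²
  (83 kg·m⁻¹·s⁻¹) × (782 m^2 s^-1):  [kg·m⁻¹·s⁻¹] · [m²·s⁻¹] = kg·m·s⁻²
Both are kg·m·s⁻², so they have the same dimensions and can be added.

Yes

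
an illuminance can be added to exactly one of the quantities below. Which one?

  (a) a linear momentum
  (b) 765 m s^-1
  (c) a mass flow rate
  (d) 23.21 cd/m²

(d)

Reference: [illuminance] = m⁻²·cd.
Each option:
  (a) [linear momentum] = kg·m·s⁻¹
  (b) m·s⁻¹
  (c) [mass flow rate] = kg·s⁻¹
  (d) cd·m⁻² = m⁻²·cd  ← same
Only (d) matches m⁻²·cd.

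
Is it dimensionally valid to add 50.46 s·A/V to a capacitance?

Reduce each to base SI dimensions:
  50.46 s·A/V:  A·s·V⁻¹ = A·s·(J·C⁻¹)⁻¹ = kg⁻¹·m⁻²·s⁴·A²
  a capacitance:  [capacitance] = kg⁻¹·m⁻²·s⁴·A²
Both are kg⁻¹·m⁻²·s⁴·A², so they have the same dimensions and can be added.

Yes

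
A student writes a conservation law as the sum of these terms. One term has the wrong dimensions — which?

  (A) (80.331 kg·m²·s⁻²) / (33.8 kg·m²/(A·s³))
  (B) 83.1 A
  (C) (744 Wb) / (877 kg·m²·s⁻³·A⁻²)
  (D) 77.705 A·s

(B)

Work out the base dimensions of each:
  (A) [kg·m²·s⁻²] / [kg·m²·s⁻³·A⁻¹] = s·A
  (B) A
  (C) [kg·m²·s⁻²·A⁻¹] / [kg·m²·s⁻³·A⁻²] = s·A
  (D) A·s = s·A
All reduce to s·A except (B), which is A.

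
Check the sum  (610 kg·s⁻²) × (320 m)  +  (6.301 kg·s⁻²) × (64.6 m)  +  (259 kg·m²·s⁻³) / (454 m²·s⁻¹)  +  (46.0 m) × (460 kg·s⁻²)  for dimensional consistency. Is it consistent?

In SI base units:
  (610 kg·s⁻²) × (320 m):  [kg·s⁻²] · [m] = kg·m·s⁻²
  (6.301 kg·s⁻²) × (64.6 m):  [kg·s⁻²] · [m] = kg·m·s⁻²
  (259 kg·m²·s⁻³) / (454 m²·s⁻¹):  [kg·m²·s⁻³] / [m²·s⁻¹] = kg·s⁻²
  (46.0 m) × (460 kg·s⁻²):  [m] · [kg·s⁻²] = kg·m·s⁻²
The terms do not share a single dimension (kg·m·s⁻² vs kg·s⁻²).

No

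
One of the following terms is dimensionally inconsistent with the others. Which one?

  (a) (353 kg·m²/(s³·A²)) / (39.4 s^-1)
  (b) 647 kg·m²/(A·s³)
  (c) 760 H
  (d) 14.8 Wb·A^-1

(b)

Work out the base dimensions of each:
  (a) [kg·m²·s⁻³·A⁻²] / [s⁻¹] = kg·m²·s⁻²·A⁻²
  (b) kg·m²·s⁻³·A⁻¹
  (c) H = V·s·A⁻¹ = kg·m²·s⁻²·A⁻²
  (d) Wb·A⁻¹ = V·s·A⁻¹ = kg·m²·s⁻²·A⁻²
All reduce to kg·m²·s⁻²·A⁻² except (b), which is kg·m²·s⁻³·A⁻¹.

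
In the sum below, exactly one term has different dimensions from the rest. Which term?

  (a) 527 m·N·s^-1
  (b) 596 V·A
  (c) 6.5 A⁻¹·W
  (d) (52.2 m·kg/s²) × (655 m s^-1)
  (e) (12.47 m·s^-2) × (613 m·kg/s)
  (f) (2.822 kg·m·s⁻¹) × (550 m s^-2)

(c)

Reduce each to base SI dimensions:
  (a) N·m·s⁻¹ = kg·m·s⁻²·m·s⁻¹ = kg·m²·s⁻³
  (b) V·A = J·C⁻¹·A = kg·m²·s⁻³
  (c) W·A⁻¹ = J·s⁻¹·A⁻¹ = kg·m²·s⁻³·A⁻¹
  (d) [kg·m·s⁻²] · [m·s⁻¹] = kg·m²·s⁻³
  (e) [m·s⁻²] · [kg·m·s⁻¹] = kg·m²·s⁻³
  (f) [kg·m·s⁻¹] · [m·s⁻²] = kg·m²·s⁻³
All reduce to kg·m²·s⁻³ except (c), which is kg·m²·s⁻³·A⁻¹.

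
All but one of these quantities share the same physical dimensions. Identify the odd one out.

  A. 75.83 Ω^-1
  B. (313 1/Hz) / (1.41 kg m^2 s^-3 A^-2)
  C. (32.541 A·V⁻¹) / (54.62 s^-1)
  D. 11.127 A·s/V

Reduce each to base SI dimensions:
  A. Ω⁻¹ = (V·A⁻¹)⁻¹ = kg⁻¹·m⁻²·s³·A²
  B. [s] / [kg·m²·s⁻³·A⁻²] = kg⁻¹·m⁻²·s⁴·A²
  C. [kg⁻¹·m⁻²·s³·A²] / [s⁻¹] = kg⁻¹·m⁻²·s⁴·A²
  D. A·s·V⁻¹ = A·s·(J·C⁻¹)⁻¹ = kg⁻¹·m⁻²·s⁴·A²
All reduce to kg⁻¹·m⁻²·s⁴·A² except A., which is kg⁻¹·m⁻²·s³·A².

A.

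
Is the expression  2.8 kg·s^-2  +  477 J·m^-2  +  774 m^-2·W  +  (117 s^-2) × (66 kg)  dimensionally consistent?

Expand each in SI base units:
  2.8 kg·s^-2:  kg·s⁻²
  477 J·m^-2:  J·m⁻² = N·m·m⁻² = kg·s⁻²
  774 m^-2·W:  W·m⁻² = J·s⁻¹·m⁻² = kg·s⁻³
  (117 s^-2) × (66 kg):  [s⁻²] · [kg] = kg·s⁻²
The terms do not share a single dimension (kg·s⁻² vs kg·s⁻³).

No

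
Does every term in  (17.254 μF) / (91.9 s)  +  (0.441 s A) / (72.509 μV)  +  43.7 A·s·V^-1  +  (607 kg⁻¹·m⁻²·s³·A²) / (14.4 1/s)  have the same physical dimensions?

No

Expand each in SI base units:
  (17.254 μF) / (91.9 s):  [kg⁻¹·m⁻²·s⁴·A²] / [s] = kg⁻¹·m⁻²·s³·A²
  (0.441 s A) / (72.509 μV):  [s·A] / [kg·m²·s⁻³·A⁻¹] = kg⁻¹·m⁻²·s⁴·A²
  43.7 A·s·V^-1:  A·s·V⁻¹ = A·s·(J·C⁻¹)⁻¹ = kg⁻¹·m⁻²·s⁴·A²
  (607 kg⁻¹·m⁻²·s³·A²) / (14.4 1/s):  [kg⁻¹·m⁻²·s³·A²] / [s⁻¹] = kg⁻¹·m⁻²·s⁴·A²
The terms do not share a single dimension (kg⁻¹·m⁻²·s³·A² vs kg⁻¹·m⁻²·s⁴·A²).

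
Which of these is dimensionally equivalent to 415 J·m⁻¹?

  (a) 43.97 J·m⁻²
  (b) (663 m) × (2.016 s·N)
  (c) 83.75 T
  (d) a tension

(d)

Reference: J·m⁻¹ = N·m·m⁻¹ = kg·m·s⁻².
Each option:
  (a) J·m⁻² = N·m·m⁻² = kg·s⁻²
  (b) [m] · [kg·m·s⁻¹] = kg·m²·s⁻¹
  (c) T = Wb·m⁻² = kg·s⁻²·A⁻¹
  (d) [tension] = kg·m·s⁻²  ← same
Only (d) matches kg·m·s⁻².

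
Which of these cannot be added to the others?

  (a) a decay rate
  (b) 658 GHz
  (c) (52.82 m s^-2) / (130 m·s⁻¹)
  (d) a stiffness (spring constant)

(d)

Work out the base dimensions of each:
  (a) [decay rate] = s⁻¹
  (b) Hz = s⁻¹
  (c) [m·s⁻²] / [m·s⁻¹] = s⁻¹
  (d) [stiffness (spring constant)] = kg·s⁻²
All reduce to s⁻¹ except (d), which is kg·s⁻².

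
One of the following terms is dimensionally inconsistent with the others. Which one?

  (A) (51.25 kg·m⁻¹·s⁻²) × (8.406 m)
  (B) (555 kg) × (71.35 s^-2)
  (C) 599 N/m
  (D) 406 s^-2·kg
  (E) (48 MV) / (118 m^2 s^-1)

(E)

In SI base units:
  (A) [kg·m⁻¹·s⁻²] · [m] = kg·s⁻²
  (B) [kg] · [s⁻²] = kg·s⁻²
  (C) N·m⁻¹ = kg·m·s⁻²·m⁻¹ = kg·s⁻²
  (D) kg·s⁻²
  (E) [kg·m²·s⁻³·A⁻¹] / [m²·s⁻¹] = kg·s⁻²·A⁻¹
All reduce to kg·s⁻² except (E), which is kg·s⁻²·A⁻¹.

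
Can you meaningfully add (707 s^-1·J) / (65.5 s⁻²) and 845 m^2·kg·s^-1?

Work out the base dimensions of each:
  (707 s^-1·J) / (65.5 s⁻²):  [kg·m²·s⁻³] / [s⁻²] = kg·m²·s⁻¹
  845 m^2·kg·s^-1:  kg·m²·s⁻¹
Both are kg·m²·s⁻¹, so they have the same dimensions and can be added.

Yes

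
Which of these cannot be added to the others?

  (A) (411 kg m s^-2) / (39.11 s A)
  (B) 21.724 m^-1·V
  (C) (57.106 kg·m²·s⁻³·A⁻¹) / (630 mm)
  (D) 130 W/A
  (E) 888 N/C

Work out the base dimensions of each:
  (A) [kg·m·s⁻²] / [s·A] = kg·m·s⁻³·A⁻¹
  (B) V·m⁻¹ = J·C⁻¹·m⁻¹ = kg·m·s⁻³·A⁻¹
  (C) [kg·m²·s⁻³·A⁻¹] / [m] = kg·m·s⁻³·A⁻¹
  (D) W·A⁻¹ = J·s⁻¹·A⁻¹ = kg·m²·s⁻³·A⁻¹
  (E) N·C⁻¹ = kg·m·s⁻²·(s·A)⁻¹ = kg·m·s⁻³·A⁻¹
All reduce to kg·m·s⁻³·A⁻¹ except (D), which is kg·m²·s⁻³·A⁻¹.

(D)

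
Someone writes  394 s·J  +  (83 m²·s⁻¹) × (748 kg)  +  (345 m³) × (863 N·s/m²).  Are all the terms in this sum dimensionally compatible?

Yes

Expand each in SI base units:
  394 s·J:  J·s = N·m·s = kg·m²·s⁻¹
  (83 m²·s⁻¹) × (748 kg):  [m²·s⁻¹] · [kg] = kg·m²·s⁻¹
  (345 m³) × (863 N·s/m²):  [m³] · [kg·m⁻¹·s⁻¹] = kg·m²·s⁻¹
Every term reduces to kg·m²·s⁻¹.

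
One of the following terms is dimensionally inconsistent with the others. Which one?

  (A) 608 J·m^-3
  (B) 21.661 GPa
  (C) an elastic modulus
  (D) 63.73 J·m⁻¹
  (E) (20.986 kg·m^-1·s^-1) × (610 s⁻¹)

(D)

Work out the base dimensions of each:
  (A) J·m⁻³ = N·m·m⁻³ = kg·m⁻¹·s⁻²
  (B) Pa = N·m⁻² = kg·m⁻¹·s⁻²
  (C) [elastic modulus] = kg·m⁻¹·s⁻²
  (D) J·m⁻¹ = N·m·m⁻¹ = kg·m·s⁻²
  (E) [kg·m⁻¹·s⁻¹] · [s⁻¹] = kg·m⁻¹·s⁻²
All reduce to kg·m⁻¹·s⁻² except (D), which is kg·m·s⁻².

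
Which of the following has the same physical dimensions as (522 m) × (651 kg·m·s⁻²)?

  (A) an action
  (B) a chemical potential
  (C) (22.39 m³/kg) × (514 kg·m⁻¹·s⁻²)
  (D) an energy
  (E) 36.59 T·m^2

Reference: [m] · [kg·m·s⁻²] = kg·m²·s⁻².
Each option:
  (A) [action] = kg·m²·s⁻¹
  (B) [chemical potential] = kg·m²·s⁻²·mol⁻¹
  (C) [kg⁻¹·m³] · [kg·m⁻¹·s⁻²] = m²·s⁻²
  (D) [energy] = kg·m²·s⁻²  ← same
  (E) T·m² = Wb·m⁻²·m² = kg·m²·s⁻²·A⁻¹
Only (D) matches kg·m²·s⁻².

(D)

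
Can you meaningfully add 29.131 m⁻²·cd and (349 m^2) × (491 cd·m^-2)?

No

Dimensions:
  29.131 m⁻²·cd:  cd·m⁻² = m⁻²·cd
  (349 m^2) × (491 cd·m^-2):  [m²] · [m⁻²·cd] = cd
m⁻²·cd ≠ cd, so they cannot be added.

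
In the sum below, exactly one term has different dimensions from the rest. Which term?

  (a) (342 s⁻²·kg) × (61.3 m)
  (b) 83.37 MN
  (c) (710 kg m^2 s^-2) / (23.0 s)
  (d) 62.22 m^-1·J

Reduce each to base SI dimensions:
  (a) [kg·s⁻²] · [m] = kg·m·s⁻²
  (b) N = kg·m·s⁻²
  (c) [kg·m²·s⁻²] / [s] = kg·m²·s⁻³
  (d) J·m⁻¹ = N·m·m⁻¹ = kg·m·s⁻²
All reduce to kg·m·s⁻² except (c), which is kg·m²·s⁻³.

(c)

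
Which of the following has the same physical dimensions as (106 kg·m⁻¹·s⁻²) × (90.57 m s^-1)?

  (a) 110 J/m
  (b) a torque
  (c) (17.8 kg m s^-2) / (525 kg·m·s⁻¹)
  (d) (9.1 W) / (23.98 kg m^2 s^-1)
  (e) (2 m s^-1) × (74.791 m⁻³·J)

Reference: [kg·m⁻¹·s⁻²] · [m·s⁻¹] = kg·s⁻³.
Each option:
  (a) J·m⁻¹ = N·m·m⁻¹ = kg·m·s⁻²
  (b) [torque] = kg·m²·s⁻²
  (c) [kg·m·s⁻²] / [kg·m·s⁻¹] = s⁻¹
  (d) [kg·m²·s⁻³] / [kg·m²·s⁻¹] = s⁻²
  (e) [m·s⁻¹] · [kg·m⁻¹·s⁻²] = kg·s⁻³  ← same
Only (e) matches kg·s⁻³.

(e)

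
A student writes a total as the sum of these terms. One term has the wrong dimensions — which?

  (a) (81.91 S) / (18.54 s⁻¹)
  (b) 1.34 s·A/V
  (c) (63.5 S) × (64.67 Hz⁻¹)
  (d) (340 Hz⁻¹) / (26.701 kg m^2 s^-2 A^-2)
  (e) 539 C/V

(d)

In SI base units:
  (a) [kg⁻¹·m⁻²·s³·A²] / [s⁻¹] = kg⁻¹·m⁻²·s⁴·A²
  (b) A·s·V⁻¹ = A·s·(J·C⁻¹)⁻¹ = kg⁻¹·m⁻²·s⁴·A²
  (c) [kg⁻¹·m⁻²·s³·A²] · [s] = kg⁻¹·m⁻²·s⁴·A²
  (d) [s] / [kg·m²·s⁻²·A⁻²] = kg⁻¹·m⁻²·s³·A²
  (e) C·V⁻¹ = s·A·(J·C⁻¹)⁻¹ = kg⁻¹·m⁻²·s⁴·A²
All reduce to kg⁻¹·m⁻²·s⁴·A² except (d), which is kg⁻¹·m⁻²·s³·A².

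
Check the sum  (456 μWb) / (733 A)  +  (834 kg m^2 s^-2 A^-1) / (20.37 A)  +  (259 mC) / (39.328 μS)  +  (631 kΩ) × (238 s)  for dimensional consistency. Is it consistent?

No

Expand each in SI base units:
  (456 μWb) / (733 A):  [kg·m²·s⁻²·A⁻¹] / [A] = kg·m²·s⁻²·A⁻²
  (834 kg m^2 s^-2 A^-1) / (20.37 A):  [kg·m²·s⁻²·A⁻¹] / [A] = kg·m²·s⁻²·A⁻²
  (259 mC) / (39.328 μS):  [s·A] / [kg⁻¹·m⁻²·s³·A²] = kg·m²·s⁻²·A⁻¹
  (631 kΩ) × (238 s):  [kg·m²·s⁻³·A⁻²] · [s] = kg·m²·s⁻²·A⁻²
The terms do not share a single dimension (kg·m²·s⁻²·A⁻² vs kg·m²·s⁻²·A⁻¹).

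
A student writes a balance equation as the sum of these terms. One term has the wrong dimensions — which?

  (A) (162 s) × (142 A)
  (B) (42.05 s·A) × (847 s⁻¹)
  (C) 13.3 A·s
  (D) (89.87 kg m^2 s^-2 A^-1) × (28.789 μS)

Work out the base dimensions of each:
  (A) [s] · [A] = s·A
  (B) [s·A] · [s⁻¹] = A
  (C) A·s = s·A
  (D) [kg·m²·s⁻²·A⁻¹] · [kg⁻¹·m⁻²·s³·A²] = s·A
All reduce to s·A except (B), which is A.

(B)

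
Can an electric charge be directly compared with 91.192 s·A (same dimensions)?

Work out the base dimensions of each:
  an electric charge:  [electric charge] = s·A
  91.192 s·A:  A·s = s·A
Both are s·A, so they have the same dimensions and can be added.

Yes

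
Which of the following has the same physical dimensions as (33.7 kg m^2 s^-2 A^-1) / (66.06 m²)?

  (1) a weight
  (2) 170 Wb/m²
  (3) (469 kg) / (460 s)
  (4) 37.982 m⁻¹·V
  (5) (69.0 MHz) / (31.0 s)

Reference: [kg·m²·s⁻²·A⁻¹] / [m²] = kg·s⁻²·A⁻¹.
Each option:
  (1) [weight] = kg·m·s⁻²
  (2) Wb·m⁻² = V·s·m⁻² = kg·s⁻²·A⁻¹  ← same
  (3) [kg] / [s] = kg·s⁻¹
  (4) V·m⁻¹ = J·C⁻¹·m⁻¹ = kg·m·s⁻³·A⁻¹
  (5) [s⁻¹] / [s] = s⁻²
Only (2) matches kg·s⁻²·A⁻¹.

(2)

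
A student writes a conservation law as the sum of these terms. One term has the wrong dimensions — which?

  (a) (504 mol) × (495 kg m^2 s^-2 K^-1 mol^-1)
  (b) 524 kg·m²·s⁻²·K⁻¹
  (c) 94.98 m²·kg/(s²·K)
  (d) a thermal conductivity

Dimensions:
  (a) [mol] · [kg·m²·s⁻²·K⁻¹·mol⁻¹] = kg·m²·s⁻²·K⁻¹
  (b) kg·m²·s⁻²·K⁻¹
  (c) kg·m²·s⁻²·K⁻¹
  (d) [thermal conductivity] = kg·m·s⁻³·K⁻¹
All reduce to kg·m²·s⁻²·K⁻¹ except (d), which is kg·m·s⁻³·K⁻¹.

(d)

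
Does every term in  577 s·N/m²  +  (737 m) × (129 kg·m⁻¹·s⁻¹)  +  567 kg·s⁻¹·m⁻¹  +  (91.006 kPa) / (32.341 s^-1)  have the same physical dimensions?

No

Expand each in SI base units:
  577 s·N/m²:  N·s·m⁻² = kg·m·s⁻²·s·m⁻² = kg·m⁻¹·s⁻¹
  (737 m) × (129 kg·m⁻¹·s⁻¹):  [m] · [kg·m⁻¹·s⁻¹] = kg·s⁻¹
  567 kg·s⁻¹·m⁻¹:  kg·m⁻¹·s⁻¹
  (91.006 kPa) / (32.341 s^-1):  [kg·m⁻¹·s⁻²] / [s⁻¹] = kg·m⁻¹·s⁻¹
The terms do not share a single dimension (kg·m⁻¹·s⁻¹ vs kg·s⁻¹).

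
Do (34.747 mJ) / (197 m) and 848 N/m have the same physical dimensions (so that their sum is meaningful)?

No

Dimensions:
  (34.747 mJ) / (197 m):  [kg·m²·s⁻²] / [m] = kg·m·s⁻²
  848 N/m:  N·m⁻¹ = kg·m·s⁻²·m⁻¹ = kg·s⁻²
kg·m·s⁻² ≠ kg·s⁻², so they cannot be added.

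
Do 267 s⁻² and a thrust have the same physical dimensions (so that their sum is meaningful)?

Dimensions:
  267 s⁻²:  s⁻²
  a thrust:  [thrust] = kg·m·s⁻²
s⁻² ≠ kg·m·s⁻², so they cannot be added.

No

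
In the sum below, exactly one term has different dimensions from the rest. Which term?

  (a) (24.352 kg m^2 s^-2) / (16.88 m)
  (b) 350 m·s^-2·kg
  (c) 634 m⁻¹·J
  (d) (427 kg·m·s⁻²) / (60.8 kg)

(d)

In SI base units:
  (a) [kg·m²·s⁻²] / [m] = kg·m·s⁻²
  (b) kg·m·s⁻²
  (c) J·m⁻¹ = N·m·m⁻¹ = kg·m·s⁻²
  (d) [kg·m·s⁻²] / [kg] = m·s⁻²
All reduce to kg·m·s⁻² except (d), which is m·s⁻².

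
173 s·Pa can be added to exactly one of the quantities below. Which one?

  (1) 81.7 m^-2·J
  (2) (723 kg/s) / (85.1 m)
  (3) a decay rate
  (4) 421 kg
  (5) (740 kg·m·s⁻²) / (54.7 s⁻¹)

(2)

Reference: Pa·s = N·m⁻²·s = kg·m⁻¹·s⁻¹.
Each option:
  (1) J·m⁻² = N·m·m⁻² = kg·s⁻²
  (2) [kg·s⁻¹] / [m] = kg·m⁻¹·s⁻¹  ← same
  (3) [decay rate] = s⁻¹
  (4) kg
  (5) [kg·m·s⁻²] / [s⁻¹] = kg·m·s⁻¹
Only (2) matches kg·m⁻¹·s⁻¹.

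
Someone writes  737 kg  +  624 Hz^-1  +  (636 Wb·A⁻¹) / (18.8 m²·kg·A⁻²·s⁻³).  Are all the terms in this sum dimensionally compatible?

No

Dimensions:
  737 kg:  kg
  624 Hz^-1:  Hz⁻¹ = (s⁻¹)⁻¹ = s
  (636 Wb·A⁻¹) / (18.8 m²·kg·A⁻²·s⁻³):  [kg·m²·s⁻²·A⁻²] / [kg·m²·s⁻³·A⁻²] = s
The terms do not share a single dimension (kg vs s).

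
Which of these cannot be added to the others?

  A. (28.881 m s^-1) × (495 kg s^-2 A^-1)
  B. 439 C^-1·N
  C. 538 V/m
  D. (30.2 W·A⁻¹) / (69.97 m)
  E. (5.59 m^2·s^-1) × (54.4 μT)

Work out the base dimensions of each:
  A. [m·s⁻¹] · [kg·s⁻²·A⁻¹] = kg·m·s⁻³·A⁻¹
  B. N·C⁻¹ = kg·m·s⁻²·(s·A)⁻¹ = kg·m·s⁻³·A⁻¹
  C. V·m⁻¹ = J·C⁻¹·m⁻¹ = kg·m·s⁻³·A⁻¹
  D. [kg·m²·s⁻³·A⁻¹] / [m] = kg·m·s⁻³·A⁻¹
  E. [m²·s⁻¹] · [kg·s⁻²·A⁻¹] = kg·m²·s⁻³·A⁻¹
All reduce to kg·m·s⁻³·A⁻¹ except E., which is kg·m²·s⁻³·A⁻¹.

E.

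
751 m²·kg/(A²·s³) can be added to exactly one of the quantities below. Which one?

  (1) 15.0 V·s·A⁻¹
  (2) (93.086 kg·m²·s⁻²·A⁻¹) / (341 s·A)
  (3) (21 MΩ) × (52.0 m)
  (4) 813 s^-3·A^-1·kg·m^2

Reference: kg·m²·s⁻³·A⁻².
Each option:
  (1) V·s·A⁻¹ = J·C⁻¹·s·A⁻¹ = kg·m²·s⁻²·A⁻²
  (2) [kg·m²·s⁻²·A⁻¹] / [s·A] = kg·m²·s⁻³·A⁻²  ← same
  (3) [kg·m²·s⁻³·A⁻²] · [m] = kg·m³·s⁻³·A⁻²
  (4) kg·m²·s⁻³·A⁻¹
Only (2) matches kg·m²·s⁻³·A⁻².

(2)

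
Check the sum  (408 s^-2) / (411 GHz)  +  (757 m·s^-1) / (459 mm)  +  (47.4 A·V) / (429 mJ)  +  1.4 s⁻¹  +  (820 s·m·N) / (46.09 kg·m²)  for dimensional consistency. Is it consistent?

Yes

Reduce each to base SI dimensions:
  (408 s^-2) / (411 GHz):  [s⁻²] / [s⁻¹] = s⁻¹
  (757 m·s^-1) / (459 mm):  [m·s⁻¹] / [m] = s⁻¹
  (47.4 A·V) / (429 mJ):  [kg·m²·s⁻³] / [kg·m²·s⁻²] = s⁻¹
  1.4 s⁻¹:  s⁻¹
  (820 s·m·N) / (46.09 kg·m²):  [kg·m²·s⁻¹] / [kg·m²] = s⁻¹
Every term reduces to s⁻¹.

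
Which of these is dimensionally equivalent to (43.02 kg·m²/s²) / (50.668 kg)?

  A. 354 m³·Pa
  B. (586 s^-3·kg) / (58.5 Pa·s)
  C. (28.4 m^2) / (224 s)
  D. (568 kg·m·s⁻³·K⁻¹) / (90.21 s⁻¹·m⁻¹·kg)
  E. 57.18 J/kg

E.

Reference: [kg·m²·s⁻²] / [kg] = m²·s⁻².
Each option:
  A. Pa·m³ = N·m⁻²·m³ = kg·m²·s⁻²
  B. [kg·s⁻³] / [kg·m⁻¹·s⁻¹] = m·s⁻²
  C. [m²] / [s] = m²·s⁻¹
  D. [kg·m·s⁻³·K⁻¹] / [kg·m⁻¹·s⁻¹] = m²·s⁻²·K⁻¹
  E. J·kg⁻¹ = N·m·kg⁻¹ = m²·s⁻²  ← same
Only E. matches m²·s⁻².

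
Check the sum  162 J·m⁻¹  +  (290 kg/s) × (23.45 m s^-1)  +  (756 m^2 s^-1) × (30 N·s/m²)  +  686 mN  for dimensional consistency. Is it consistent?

Reduce each to base SI dimensions:
  162 J·m⁻¹:  J·m⁻¹ = N·m·m⁻¹ = kg·m·s⁻²
  (290 kg/s) × (23.45 m s^-1):  [kg·s⁻¹] · [m·s⁻¹] = kg·m·s⁻²
  (756 m^2 s^-1) × (30 N·s/m²):  [m²·s⁻¹] · [kg·m⁻¹·s⁻¹] = kg·m·s⁻²
  686 mN:  N = kg·m·s⁻²
Every term reduces to kg·m·s⁻².

Yes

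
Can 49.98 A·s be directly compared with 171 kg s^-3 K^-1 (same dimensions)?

Expand each in SI base units:
  49.98 A·s:  A·s = s·A
  171 kg s^-3 K^-1:  kg·s⁻³·K⁻¹
s·A ≠ kg·s⁻³·K⁻¹, so they cannot be added.

No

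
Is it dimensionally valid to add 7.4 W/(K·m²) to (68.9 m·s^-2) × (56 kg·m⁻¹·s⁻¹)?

In SI base units:
  7.4 W/(K·m²):  W·m⁻²·K⁻¹ = J·s⁻¹·m⁻²·K⁻¹ = kg·s⁻³·K⁻¹
  (68.9 m·s^-2) × (56 kg·m⁻¹·s⁻¹):  [m·s⁻²] · [kg·m⁻¹·s⁻¹] = kg·s⁻³
kg·s⁻³·K⁻¹ ≠ kg·s⁻³, so they cannot be added.

No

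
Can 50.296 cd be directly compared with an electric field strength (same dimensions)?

In SI base units:
  50.296 cd:  cd
  an electric field strength:  [electric field strength] = kg·m·s⁻³·A⁻¹
cd ≠ kg·m·s⁻³·A⁻¹, so they cannot be added.

No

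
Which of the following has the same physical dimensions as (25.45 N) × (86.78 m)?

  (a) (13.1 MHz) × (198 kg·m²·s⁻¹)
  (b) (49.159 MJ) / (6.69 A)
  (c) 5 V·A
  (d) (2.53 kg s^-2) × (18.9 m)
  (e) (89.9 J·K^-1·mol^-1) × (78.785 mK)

(a)

Reference: [kg·m·s⁻²] · [m] = kg·m²·s⁻².
Each option:
  (a) [s⁻¹] · [kg·m²·s⁻¹] = kg·m²·s⁻²  ← same
  (b) [kg·m²·s⁻²] / [A] = kg·m²·s⁻²·A⁻¹
  (c) V·A = J·C⁻¹·A = kg·m²·s⁻³
  (d) [kg·s⁻²] · [m] = kg·m·s⁻²
  (e) [kg·m²·s⁻²·K⁻¹·mol⁻¹] · [K] = kg·m²·s⁻²·mol⁻¹
Only (a) matches kg·m²·s⁻².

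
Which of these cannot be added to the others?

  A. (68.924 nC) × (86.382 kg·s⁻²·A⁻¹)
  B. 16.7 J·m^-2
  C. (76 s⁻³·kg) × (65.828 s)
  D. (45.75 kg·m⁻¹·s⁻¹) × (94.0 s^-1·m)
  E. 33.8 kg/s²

A.

Dimensions:
  A. [s·A] · [kg·s⁻²·A⁻¹] = kg·s⁻¹
  B. J·m⁻² = N·m·m⁻² = kg·s⁻²
  C. [kg·s⁻³] · [s] = kg·s⁻²
  D. [kg·m⁻¹·s⁻¹] · [m·s⁻¹] = kg·s⁻²
  E. kg·s⁻²
All reduce to kg·s⁻² except A., which is kg·s⁻¹.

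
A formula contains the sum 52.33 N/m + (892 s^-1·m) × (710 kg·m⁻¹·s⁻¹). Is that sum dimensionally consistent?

Expand each in SI base units:
  52.33 N/m:  N·m⁻¹ = kg·m·s⁻²·m⁻¹ = kg·s⁻²
  (892 s^-1·m) × (710 kg·m⁻¹·s⁻¹):  [m·s⁻¹] · [kg·m⁻¹·s⁻¹] = kg·s⁻²
Both are kg·s⁻², so they have the same dimensions and can be added.

Yes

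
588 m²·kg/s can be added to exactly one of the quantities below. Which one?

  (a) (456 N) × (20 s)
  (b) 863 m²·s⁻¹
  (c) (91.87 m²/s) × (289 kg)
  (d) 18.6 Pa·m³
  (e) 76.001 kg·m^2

Reference: kg·m²·s⁻¹.
Each option:
  (a) [kg·m·s⁻²] · [s] = kg·m·s⁻¹
  (b) m²·s⁻¹
  (c) [m²·s⁻¹] · [kg] = kg·m²·s⁻¹  ← same
  (d) Pa·m³ = N·m⁻²·m³ = kg·m²·s⁻²
  (e) kg·m²
Only (c) matches kg·m²·s⁻¹.

(c)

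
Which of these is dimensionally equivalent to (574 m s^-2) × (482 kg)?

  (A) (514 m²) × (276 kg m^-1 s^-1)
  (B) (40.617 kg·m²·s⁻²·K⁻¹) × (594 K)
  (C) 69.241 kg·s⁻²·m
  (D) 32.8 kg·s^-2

(C)

Reference: [m·s⁻²] · [kg] = kg·m·s⁻².
Each option:
  (A) [m²] · [kg·m⁻¹·s⁻¹] = kg·m·s⁻¹
  (B) [kg·m²·s⁻²·K⁻¹] · [K] = kg·m²·s⁻²
  (C) kg·m·s⁻²  ← same
  (D) kg·s⁻²
Only (C) matches kg·m·s⁻².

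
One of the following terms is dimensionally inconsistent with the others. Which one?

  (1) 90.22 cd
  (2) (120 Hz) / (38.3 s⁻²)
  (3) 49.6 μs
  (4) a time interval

(1)

In SI base units:
  (1) cd
  (2) [s⁻¹] / [s⁻²] = s
  (3) s
  (4) [time interval] = s
All reduce to s except (1), which is cd.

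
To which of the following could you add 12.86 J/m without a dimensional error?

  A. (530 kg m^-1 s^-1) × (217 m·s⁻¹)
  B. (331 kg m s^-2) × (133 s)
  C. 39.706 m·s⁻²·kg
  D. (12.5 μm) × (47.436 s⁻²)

C.

Reference: J·m⁻¹ = N·m·m⁻¹ = kg·m·s⁻².
Each option:
  A. [kg·m⁻¹·s⁻¹] · [m·s⁻¹] = kg·s⁻²
  B. [kg·m·s⁻²] · [s] = kg·m·s⁻¹
  C. kg·m·s⁻²  ← same
  D. [m] · [s⁻²] = m·s⁻²
Only C. matches kg·m·s⁻².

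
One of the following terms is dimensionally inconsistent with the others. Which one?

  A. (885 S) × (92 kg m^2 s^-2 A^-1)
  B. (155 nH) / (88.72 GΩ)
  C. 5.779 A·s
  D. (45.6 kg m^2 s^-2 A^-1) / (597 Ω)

B.

Dimensions:
  A. [kg⁻¹·m⁻²·s³·A²] · [kg·m²·s⁻²·A⁻¹] = s·A
  B. [kg·m²·s⁻²·A⁻²] / [kg·m²·s⁻³·A⁻²] = s
  C. A·s = s·A
  D. [kg·m²·s⁻²·A⁻¹] / [kg·m²·s⁻³·A⁻²] = s·A
All reduce to s·A except B., which is s.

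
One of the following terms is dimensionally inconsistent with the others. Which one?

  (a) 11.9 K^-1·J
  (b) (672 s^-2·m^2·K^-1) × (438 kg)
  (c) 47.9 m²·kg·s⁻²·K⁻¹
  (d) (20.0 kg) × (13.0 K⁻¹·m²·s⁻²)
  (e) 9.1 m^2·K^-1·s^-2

(e)

Dimensions:
  (a) J·K⁻¹ = N·m·K⁻¹ = kg·m²·s⁻²·K⁻¹
  (b) [m²·s⁻²·K⁻¹] · [kg] = kg·m²·s⁻²·K⁻¹
  (c) kg·m²·s⁻²·K⁻¹
  (d) [kg] · [m²·s⁻²·K⁻¹] = kg·m²·s⁻²·K⁻¹
  (e) m²·s⁻²·K⁻¹
All reduce to kg·m²·s⁻²·K⁻¹ except (e), which is m²·s⁻²·K⁻¹.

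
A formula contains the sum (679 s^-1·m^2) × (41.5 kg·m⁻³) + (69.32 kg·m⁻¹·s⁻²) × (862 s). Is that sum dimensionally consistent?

Yes

Work out the base dimensions of each:
  (679 s^-1·m^2) × (41.5 kg·m⁻³):  [m²·s⁻¹] · [kg·m⁻³] = kg·m⁻¹·s⁻¹
  (69.32 kg·m⁻¹·s⁻²) × (862 s):  [kg·m⁻¹·s⁻²] · [s] = kg·m⁻¹·s⁻¹
Both are kg·m⁻¹·s⁻¹, so they have the same dimensions and can be added.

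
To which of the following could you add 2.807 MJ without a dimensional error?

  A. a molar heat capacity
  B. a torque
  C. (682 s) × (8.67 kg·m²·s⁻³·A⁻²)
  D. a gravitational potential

B.

Reference: J = N·m = kg·m²·s⁻².
Each option:
  A. [molar heat capacity] = kg·m²·s⁻²·K⁻¹·mol⁻¹
  B. [torque] = kg·m²·s⁻²  ← same
  C. [s] · [kg·m²·s⁻³·A⁻²] = kg·m²·s⁻²·A⁻²
  D. [gravitational potential] = m²·s⁻²
Only B. matches kg·m²·s⁻².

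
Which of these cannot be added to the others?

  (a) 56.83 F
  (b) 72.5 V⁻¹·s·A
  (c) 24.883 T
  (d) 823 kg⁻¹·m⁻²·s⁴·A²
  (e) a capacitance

(c)

Dimensions:
  (a) F = C·V⁻¹ = kg⁻¹·m⁻²·s⁴·A²
  (b) A·s·V⁻¹ = A·s·(J·C⁻¹)⁻¹ = kg⁻¹·m⁻²·s⁴·A²
  (c) T = Wb·m⁻² = kg·s⁻²·A⁻¹
  (d) kg⁻¹·m⁻²·s⁴·A²
  (e) [capacitance] = kg⁻¹·m⁻²·s⁴·A²
All reduce to kg⁻¹·m⁻²·s⁴·A² except (c), which is kg·s⁻²·A⁻¹.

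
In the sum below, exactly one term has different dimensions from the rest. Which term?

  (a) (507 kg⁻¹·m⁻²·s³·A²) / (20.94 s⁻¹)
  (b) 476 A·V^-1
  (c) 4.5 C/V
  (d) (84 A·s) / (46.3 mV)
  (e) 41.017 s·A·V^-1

Work out the base dimensions of each:
  (a) [kg⁻¹·m⁻²·s³·A²] / [s⁻¹] = kg⁻¹·m⁻²·s⁴·A²
  (b) A·V⁻¹ = A·(J·C⁻¹)⁻¹ = kg⁻¹·m⁻²·s³·A²
  (c) C·V⁻¹ = s·A·(J·C⁻¹)⁻¹ = kg⁻¹·m⁻²·s⁴·A²
  (d) [s·A] / [kg·m²·s⁻³·A⁻¹] = kg⁻¹·m⁻²·s⁴·A²
  (e) A·s·V⁻¹ = A·s·(J·C⁻¹)⁻¹ = kg⁻¹·m⁻²·s⁴·A²
All reduce to kg⁻¹·m⁻²·s⁴·A² except (b), which is kg⁻¹·m⁻²·s³·A².

(b)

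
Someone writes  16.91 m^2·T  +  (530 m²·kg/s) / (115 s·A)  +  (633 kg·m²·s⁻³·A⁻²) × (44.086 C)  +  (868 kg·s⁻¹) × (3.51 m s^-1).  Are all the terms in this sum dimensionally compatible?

Reduce each to base SI dimensions:
  16.91 m^2·T:  T·m² = Wb·m⁻²·m² = kg·m²·s⁻²·A⁻¹
  (530 m²·kg/s) / (115 s·A):  [kg·m²·s⁻¹] / [s·A] = kg·m²·s⁻²·A⁻¹
  (633 kg·m²·s⁻³·A⁻²) × (44.086 C):  [kg·m²·s⁻³·A⁻²] · [s·A] = kg·m²·s⁻²·A⁻¹
  (868 kg·s⁻¹) × (3.51 m s^-1):  [kg·s⁻¹] · [m·s⁻¹] = kg·m·s⁻²
The terms do not share a single dimension (kg·m²·s⁻²·A⁻¹ vs kg·m·s⁻²).

No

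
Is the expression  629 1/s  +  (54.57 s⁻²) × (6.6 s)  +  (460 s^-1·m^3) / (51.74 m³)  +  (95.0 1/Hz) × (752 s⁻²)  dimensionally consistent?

Yes

Expand each in SI base units:
  629 1/s:  s⁻¹
  (54.57 s⁻²) × (6.6 s):  [s⁻²] · [s] = s⁻¹
  (460 s^-1·m^3) / (51.74 m³):  [m³·s⁻¹] / [m³] = s⁻¹
  (95.0 1/Hz) × (752 s⁻²):  [s] · [s⁻²] = s⁻¹
Every term reduces to s⁻¹.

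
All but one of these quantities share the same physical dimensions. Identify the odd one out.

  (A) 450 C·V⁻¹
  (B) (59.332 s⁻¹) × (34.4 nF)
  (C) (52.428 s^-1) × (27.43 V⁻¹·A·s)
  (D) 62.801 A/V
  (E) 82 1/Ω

(A)

Work out the base dimensions of each:
  (A) C·V⁻¹ = s·A·(J·C⁻¹)⁻¹ = kg⁻¹·m⁻²·s⁴·A²
  (B) [s⁻¹] · [kg⁻¹·m⁻²·s⁴·A²] = kg⁻¹·m⁻²·s³·A²
  (C) [s⁻¹] · [kg⁻¹·m⁻²·s⁴·A²] = kg⁻¹·m⁻²·s³·A²
  (D) A·V⁻¹ = A·(J·C⁻¹)⁻¹ = kg⁻¹·m⁻²·s³·A²
  (E) Ω⁻¹ = (V·A⁻¹)⁻¹ = kg⁻¹·m⁻²·s³·A²
All reduce to kg⁻¹·m⁻²·s³·A² except (A), which is kg⁻¹·m⁻²·s⁴·A².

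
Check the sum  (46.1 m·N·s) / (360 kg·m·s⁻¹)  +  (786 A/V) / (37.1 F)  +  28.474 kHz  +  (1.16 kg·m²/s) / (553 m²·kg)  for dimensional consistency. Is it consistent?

Reduce each to base SI dimensions:
  (46.1 m·N·s) / (360 kg·m·s⁻¹):  [kg·m²·s⁻¹] / [kg·m·s⁻¹] = m
  (786 A/V) / (37.1 F):  [kg⁻¹·m⁻²·s³·A²] / [kg⁻¹·m⁻²·s⁴·A²] = s⁻¹
  28.474 kHz:  Hz = s⁻¹
  (1.16 kg·m²/s) / (553 m²·kg):  [kg·m²·s⁻¹] / [kg·m²] = s⁻¹
The terms do not share a single dimension (m vs s⁻¹).

No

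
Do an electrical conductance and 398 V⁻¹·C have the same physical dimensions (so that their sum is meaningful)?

No

In SI base units:
  an electrical conductance:  [electrical conductance] = kg⁻¹·m⁻²·s³·A²
  398 V⁻¹·C:  C·V⁻¹ = s·A·(J·C⁻¹)⁻¹ = kg⁻¹·m⁻²·s⁴·A²
kg⁻¹·m⁻²·s³·A² ≠ kg⁻¹·m⁻²·s⁴·A², so they cannot be added.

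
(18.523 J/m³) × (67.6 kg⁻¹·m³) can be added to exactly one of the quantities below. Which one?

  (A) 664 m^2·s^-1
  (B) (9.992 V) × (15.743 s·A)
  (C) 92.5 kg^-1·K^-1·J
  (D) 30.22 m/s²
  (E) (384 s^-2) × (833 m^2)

(E)

Reference: [kg·m⁻¹·s⁻²] · [kg⁻¹·m³] = m²·s⁻².
Each option:
  (A) m²·s⁻¹
  (B) [kg·m²·s⁻³·A⁻¹] · [s·A] = kg·m²·s⁻²
  (C) J·kg⁻¹·K⁻¹ = N·m·kg⁻¹·K⁻¹ = m²·s⁻²·K⁻¹
  (D) m·s⁻²
  (E) [s⁻²] · [m²] = m²·s⁻²  ← same
Only (E) matches m²·s⁻².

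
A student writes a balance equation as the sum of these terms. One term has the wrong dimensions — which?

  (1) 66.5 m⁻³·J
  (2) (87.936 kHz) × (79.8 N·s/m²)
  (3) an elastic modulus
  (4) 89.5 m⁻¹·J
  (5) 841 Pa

In SI base units:
  (1) J·m⁻³ = N·m·m⁻³ = kg·m⁻¹·s⁻²
  (2) [s⁻¹] · [kg·m⁻¹·s⁻¹] = kg·m⁻¹·s⁻²
  (3) [elastic modulus] = kg·m⁻¹·s⁻²
  (4) J·m⁻¹ = N·m·m⁻¹ = kg·m·s⁻²
  (5) Pa = N·m⁻² = kg·m⁻¹·s⁻²
All reduce to kg·m⁻¹·s⁻² except (4), which is kg·m·s⁻².

(4)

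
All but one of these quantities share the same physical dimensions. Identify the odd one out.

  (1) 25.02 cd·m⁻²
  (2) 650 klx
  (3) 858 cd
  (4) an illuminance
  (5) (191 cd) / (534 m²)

Reduce each to base SI dimensions:
  (1) cd·m⁻² = m⁻²·cd
  (2) lx = lm·m⁻² = m⁻²·cd
  (3) cd
  (4) [illuminance] = m⁻²·cd
  (5) [cd] / [m²] = m⁻²·cd
All reduce to m⁻²·cd except (3), which is cd.

(3)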